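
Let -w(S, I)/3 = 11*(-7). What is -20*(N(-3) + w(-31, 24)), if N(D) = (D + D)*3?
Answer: -4260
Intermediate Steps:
w(S, I) = 231 (w(S, I) = -33*(-7) = -3*(-77) = 231)
N(D) = 6*D (N(D) = (2*D)*3 = 6*D)
-20*(N(-3) + w(-31, 24)) = -20*(6*(-3) + 231) = -20*(-18 + 231) = -20*213 = -4260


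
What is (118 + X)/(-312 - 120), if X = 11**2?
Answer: -239/432 ≈ -0.55324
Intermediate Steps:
X = 121
(118 + X)/(-312 - 120) = (118 + 121)/(-312 - 120) = 239/(-432) = 239*(-1/432) = -239/432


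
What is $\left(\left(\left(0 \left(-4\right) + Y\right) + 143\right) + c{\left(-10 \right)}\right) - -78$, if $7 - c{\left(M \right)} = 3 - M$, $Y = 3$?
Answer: $218$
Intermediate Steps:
$c{\left(M \right)} = 4 + M$ ($c{\left(M \right)} = 7 - \left(3 - M\right) = 7 + \left(-3 + M\right) = 4 + M$)
$\left(\left(\left(0 \left(-4\right) + Y\right) + 143\right) + c{\left(-10 \right)}\right) - -78 = \left(\left(\left(0 \left(-4\right) + 3\right) + 143\right) + \left(4 - 10\right)\right) - -78 = \left(\left(\left(0 + 3\right) + 143\right) - 6\right) + 78 = \left(\left(3 + 143\right) - 6\right) + 78 = \left(146 - 6\right) + 78 = 140 + 78 = 218$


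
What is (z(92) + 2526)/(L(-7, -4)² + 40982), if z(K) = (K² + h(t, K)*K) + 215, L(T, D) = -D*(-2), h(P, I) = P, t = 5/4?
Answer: 5660/20523 ≈ 0.27579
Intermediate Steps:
t = 5/4 (t = 5*(¼) = 5/4 ≈ 1.2500)
L(T, D) = 2*D
z(K) = 215 + K² + 5*K/4 (z(K) = (K² + 5*K/4) + 215 = 215 + K² + 5*K/4)
(z(92) + 2526)/(L(-7, -4)² + 40982) = ((215 + 92² + (5/4)*92) + 2526)/((2*(-4))² + 40982) = ((215 + 8464 + 115) + 2526)/((-8)² + 40982) = (8794 + 2526)/(64 + 40982) = 11320/41046 = 11320*(1/41046) = 5660/20523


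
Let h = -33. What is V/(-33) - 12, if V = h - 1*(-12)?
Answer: -125/11 ≈ -11.364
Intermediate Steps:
V = -21 (V = -33 - 1*(-12) = -33 + 12 = -21)
V/(-33) - 12 = -21/(-33) - 12 = -21*(-1/33) - 12 = 7/11 - 12 = -125/11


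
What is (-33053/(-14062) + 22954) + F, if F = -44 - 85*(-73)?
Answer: 409448183/14062 ≈ 29117.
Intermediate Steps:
F = 6161 (F = -44 + 6205 = 6161)
(-33053/(-14062) + 22954) + F = (-33053/(-14062) + 22954) + 6161 = (-33053*(-1/14062) + 22954) + 6161 = (33053/14062 + 22954) + 6161 = 322812201/14062 + 6161 = 409448183/14062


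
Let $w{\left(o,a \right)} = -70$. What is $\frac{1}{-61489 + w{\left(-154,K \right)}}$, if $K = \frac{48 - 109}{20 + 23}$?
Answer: $- \frac{1}{61559} \approx -1.6245 \cdot 10^{-5}$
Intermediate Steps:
$K = - \frac{61}{43} \approx -1.4186$
$\frac{1}{-61489 + w{\left(-154,K \right)}} = \frac{1}{-61489 - 70} = \frac{1}{-61559} = - \frac{1}{61559}$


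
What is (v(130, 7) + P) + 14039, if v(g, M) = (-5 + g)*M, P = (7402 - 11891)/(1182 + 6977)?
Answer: 121678837/8159 ≈ 14913.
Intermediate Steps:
P = -4489/8159 ≈ -0.55019
v(g, M) = M*(-5 + g)
(v(130, 7) + P) + 14039 = (7*(-5 + 130) - 4489/8159) + 14039 = (7*125 - 4489/8159) + 14039 = (875 - 4489/8159) + 14039 = 7134636/8159 + 14039 = 121678837/8159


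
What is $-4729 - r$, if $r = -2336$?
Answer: $-2393$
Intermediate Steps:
$-4729 - r = -4729 - -2336 = -4729 + 2336 = -2393$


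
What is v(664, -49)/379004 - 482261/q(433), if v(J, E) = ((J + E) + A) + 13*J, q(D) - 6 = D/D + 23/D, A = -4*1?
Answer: -39571606487465/578739108 ≈ -68376.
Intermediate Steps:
A = -4
q(D) = 7 + 23/D (q(D) = 6 + (D/D + 23/D) = 6 + (1 + 23/D) = 7 + 23/D)
v(J, E) = -4 + E + 14*J (v(J, E) = ((J + E) - 4) + 13*J = ((E + J) - 4) + 13*J = (-4 + E + J) + 13*J = -4 + E + 14*J)
v(664, -49)/379004 - 482261/q(433) = (-4 - 49 + 14*664)/379004 - 482261/(7 + 23/433) = (-4 - 49 + 9296)*(1/379004) - 482261/(7 + 23*(1/433)) = 9243*(1/379004) - 482261/(7 + 23/433) = 9243/379004 - 482261/3054/433 = 9243/379004 - 482261*433/3054 = 9243/379004 - 208819013/3054 = -39571606487465/578739108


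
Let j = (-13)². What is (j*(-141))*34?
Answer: -810186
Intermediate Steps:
j = 169
(j*(-141))*34 = (169*(-141))*34 = -23829*34 = -810186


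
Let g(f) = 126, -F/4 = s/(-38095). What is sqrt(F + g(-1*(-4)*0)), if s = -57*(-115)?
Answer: sqrt(20371602)/401 ≈ 11.256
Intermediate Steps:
s = 6555
F = 276/401 (F = -26220/(-38095) = -26220*(-1)/38095 = -4*(-69/401) = 276/401 ≈ 0.68828)
sqrt(F + g(-1*(-4)*0)) = sqrt(276/401 + 126) = sqrt(50802/401) = sqrt(20371602)/401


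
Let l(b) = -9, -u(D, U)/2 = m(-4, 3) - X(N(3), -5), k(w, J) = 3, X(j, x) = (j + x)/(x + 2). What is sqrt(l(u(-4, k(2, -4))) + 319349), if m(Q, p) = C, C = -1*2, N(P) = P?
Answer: 2*sqrt(79835) ≈ 565.10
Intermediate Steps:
C = -2
X(j, x) = (j + x)/(2 + x)
m(Q, p) = -2
u(D, U) = 16/3 (u(D, U) = -2*(-2 - (3 - 5)/(2 - 5)) = -2*(-2 - (-2)/(-3)) = -2*(-2 - (-1)*(-2)/3) = -2*(-2 - 1*2/3) = -2*(-2 - 2/3) = -2*(-8/3) = 16/3)
sqrt(l(u(-4, k(2, -4))) + 319349) = sqrt(-9 + 319349) = sqrt(319340) = 2*sqrt(79835)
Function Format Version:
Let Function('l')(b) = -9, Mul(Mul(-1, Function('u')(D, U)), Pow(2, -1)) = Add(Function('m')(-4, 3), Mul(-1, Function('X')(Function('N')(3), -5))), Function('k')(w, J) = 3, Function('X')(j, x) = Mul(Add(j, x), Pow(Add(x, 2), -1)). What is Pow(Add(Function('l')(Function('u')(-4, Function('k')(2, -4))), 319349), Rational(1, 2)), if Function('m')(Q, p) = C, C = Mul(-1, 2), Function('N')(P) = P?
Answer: Mul(2, Pow(79835, Rational(1, 2))) ≈ 565.10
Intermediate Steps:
C = -2
Function('X')(j, x) = Mul(Pow(Add(2, x), -1), Add(j, x)) (Function('X')(j, x) = Mul(Add(j, x), Pow(Add(2, x), -1)) = Mul(Pow(Add(2, x), -1), Add(j, x)))
Function('m')(Q, p) = -2
Function('u')(D, U) = Rational(16, 3) (Function('u')(D, U) = Mul(-2, Add(-2, Mul(-1, Mul(Pow(Add(2, -5), -1), Add(3, -5))))) = Mul(-2, Add(-2, Mul(-1, Mul(Pow(-3, -1), -2)))) = Mul(-2, Add(-2, Mul(-1, Mul(Rational(-1, 3), -2)))) = Mul(-2, Add(-2, Mul(-1, Rational(2, 3)))) = Mul(-2, Add(-2, Rational(-2, 3))) = Mul(-2, Rational(-8, 3)) = Rational(16, 3))
Pow(Add(Function('l')(Function('u')(-4, Function('k')(2, -4))), 319349), Rational(1, 2)) = Pow(Add(-9, 319349), Rational(1, 2)) = Pow(319340, Rational(1, 2)) = Mul(2, Pow(79835, Rational(1, 2)))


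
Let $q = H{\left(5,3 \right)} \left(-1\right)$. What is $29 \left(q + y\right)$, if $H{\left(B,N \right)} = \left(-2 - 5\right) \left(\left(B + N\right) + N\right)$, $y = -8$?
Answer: $2001$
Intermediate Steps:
$H{\left(B,N \right)} = - 14 N - 7 B$ ($H{\left(B,N \right)} = - 7 \left(B + 2 N\right) = - 14 N - 7 B$)
$q = 77$ ($q = \left(\left(-14\right) 3 - 35\right) \left(-1\right) = \left(-42 - 35\right) \left(-1\right) = \left(-77\right) \left(-1\right) = 77$)
$29 \left(q + y\right) = 29 \left(77 - 8\right) = 29 \cdot 69 = 2001$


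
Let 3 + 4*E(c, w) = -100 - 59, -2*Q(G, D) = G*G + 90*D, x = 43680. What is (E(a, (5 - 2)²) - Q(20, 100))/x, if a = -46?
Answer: 9319/87360 ≈ 0.10667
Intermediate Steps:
Q(G, D) = -45*D - G²/2 (Q(G, D) = -(G*G + 90*D)/2 = -(G² + 90*D)/2 = -45*D - G²/2)
E(c, w) = -81/2 (E(c, w) = -¾ + (-100 - 59)/4 = -¾ + (¼)*(-159) = -¾ - 159/4 = -81/2)
(E(a, (5 - 2)²) - Q(20, 100))/x = (-81/2 - (-45*100 - ½*20²))/43680 = (-81/2 - (-4500 - ½*400))*(1/43680) = (-81/2 - (-4500 - 200))*(1/43680) = (-81/2 - 1*(-4700))*(1/43680) = (-81/2 + 4700)*(1/43680) = (9319/2)*(1/43680) = 9319/87360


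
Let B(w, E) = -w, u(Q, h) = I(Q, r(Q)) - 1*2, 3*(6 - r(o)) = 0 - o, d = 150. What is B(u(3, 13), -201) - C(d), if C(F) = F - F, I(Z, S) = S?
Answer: -5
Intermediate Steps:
r(o) = 6 + o/3 (r(o) = 6 - (0 - o)/3 = 6 - (-1)*o/3 = 6 + o/3)
u(Q, h) = 4 + Q/3 (u(Q, h) = (6 + Q/3) - 1*2 = (6 + Q/3) - 2 = 4 + Q/3)
C(F) = 0
B(u(3, 13), -201) - C(d) = -(4 + (⅓)*3) - 1*0 = -(4 + 1) + 0 = -1*5 + 0 = -5 + 0 = -5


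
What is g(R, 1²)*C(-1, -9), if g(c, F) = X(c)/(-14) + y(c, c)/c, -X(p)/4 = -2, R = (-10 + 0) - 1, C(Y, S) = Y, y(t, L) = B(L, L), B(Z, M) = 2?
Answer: 58/77 ≈ 0.75325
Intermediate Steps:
y(t, L) = 2
R = -11 (R = -10 - 1 = -11)
X(p) = 8 (X(p) = -4*(-2) = 8)
g(c, F) = -4/7 + 2/c (g(c, F) = 8/(-14) + 2/c = 8*(-1/14) + 2/c = -4/7 + 2/c)
g(R, 1²)*C(-1, -9) = (-4/7 + 2/(-11))*(-1) = (-4/7 + 2*(-1/11))*(-1) = (-4/7 - 2/11)*(-1) = -58/77*(-1) = 58/77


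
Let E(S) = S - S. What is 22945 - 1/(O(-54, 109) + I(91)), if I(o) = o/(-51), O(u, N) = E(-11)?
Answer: 2088046/91 ≈ 22946.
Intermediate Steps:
E(S) = 0
O(u, N) = 0
I(o) = -o/51 (I(o) = o*(-1/51) = -o/51)
22945 - 1/(O(-54, 109) + I(91)) = 22945 - 1/(0 - 1/51*91) = 22945 - 1/(0 - 91/51) = 22945 - 1/(-91/51) = 22945 - 1*(-51/91) = 22945 + 51/91 = 2088046/91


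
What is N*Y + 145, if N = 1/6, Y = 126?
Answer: 166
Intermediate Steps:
N = ⅙ ≈ 0.16667
N*Y + 145 = (⅙)*126 + 145 = 21 + 145 = 166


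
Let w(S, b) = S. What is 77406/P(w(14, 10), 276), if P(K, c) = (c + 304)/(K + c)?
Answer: 38703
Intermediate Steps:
P(K, c) = (304 + c)/(K + c)
77406/P(w(14, 10), 276) = 77406/(((304 + 276)/(14 + 276))) = 77406/((580/290)) = 77406/(((1/290)*580)) = 77406/2 = 77406*(½) = 38703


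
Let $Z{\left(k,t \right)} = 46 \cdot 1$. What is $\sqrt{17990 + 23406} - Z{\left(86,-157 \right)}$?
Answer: $-46 + 2 \sqrt{10349} \approx 157.46$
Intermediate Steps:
$Z{\left(k,t \right)} = 46$
$\sqrt{17990 + 23406} - Z{\left(86,-157 \right)} = \sqrt{17990 + 23406} - 46 = \sqrt{41396} - 46 = 2 \sqrt{10349} - 46 = -46 + 2 \sqrt{10349}$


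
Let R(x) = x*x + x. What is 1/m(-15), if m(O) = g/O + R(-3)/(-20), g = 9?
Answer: -10/9 ≈ -1.1111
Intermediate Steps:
R(x) = x + x² (R(x) = x² + x = x + x²)
m(O) = -3/10 + 9/O (m(O) = 9/O - 3*(1 - 3)/(-20) = 9/O - 3*(-2)*(-1/20) = 9/O + 6*(-1/20) = 9/O - 3/10 = -3/10 + 9/O)
1/m(-15) = 1/(-3/10 + 9/(-15)) = 1/(-3/10 + 9*(-1/15)) = 1/(-3/10 - ⅗) = 1/(-9/10) = -10/9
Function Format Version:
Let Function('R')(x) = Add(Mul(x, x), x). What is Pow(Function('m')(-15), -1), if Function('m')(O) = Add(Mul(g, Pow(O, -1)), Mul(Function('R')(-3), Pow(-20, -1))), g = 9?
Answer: Rational(-10, 9) ≈ -1.1111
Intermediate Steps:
Function('R')(x) = Add(x, Pow(x, 2)) (Function('R')(x) = Add(Pow(x, 2), x) = Add(x, Pow(x, 2)))
Function('m')(O) = Add(Rational(-3, 10), Mul(9, Pow(O, -1))) (Function('m')(O) = Add(Mul(9, Pow(O, -1)), Mul(Mul(-3, Add(1, -3)), Pow(-20, -1))) = Add(Mul(9, Pow(O, -1)), Mul(Mul(-3, -2), Rational(-1, 20))) = Add(Mul(9, Pow(O, -1)), Mul(6, Rational(-1, 20))) = Add(Mul(9, Pow(O, -1)), Rational(-3, 10)) = Add(Rational(-3, 10), Mul(9, Pow(O, -1))))
Pow(Function('m')(-15), -1) = Pow(Add(Rational(-3, 10), Mul(9, Pow(-15, -1))), -1) = Pow(Add(Rational(-3, 10), Mul(9, Rational(-1, 15))), -1) = Pow(Add(Rational(-3, 10), Rational(-3, 5)), -1) = Pow(Rational(-9, 10), -1) = Rational(-10, 9)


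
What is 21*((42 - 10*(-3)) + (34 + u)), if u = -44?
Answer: 1302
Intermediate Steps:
21*((42 - 10*(-3)) + (34 + u)) = 21*((42 - 10*(-3)) + (34 - 44)) = 21*((42 + 30) - 10) = 21*(72 - 10) = 21*62 = 1302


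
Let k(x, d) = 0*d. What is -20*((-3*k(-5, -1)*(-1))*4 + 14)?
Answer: -280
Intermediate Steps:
k(x, d) = 0
-20*((-3*k(-5, -1)*(-1))*4 + 14) = -20*((-3*0*(-1))*4 + 14) = -20*((0*(-1))*4 + 14) = -20*(0*4 + 14) = -20*(0 + 14) = -20*14 = -280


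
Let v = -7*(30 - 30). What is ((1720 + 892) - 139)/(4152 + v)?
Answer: 2473/4152 ≈ 0.59562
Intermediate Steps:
v = 0 (v = -7*0 = 0)
((1720 + 892) - 139)/(4152 + v) = ((1720 + 892) - 139)/(4152 + 0) = (2612 - 139)/4152 = 2473*(1/4152) = 2473/4152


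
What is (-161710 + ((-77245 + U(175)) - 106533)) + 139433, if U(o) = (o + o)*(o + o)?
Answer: -83555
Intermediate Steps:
U(o) = 4*o² (U(o) = (2*o)*(2*o) = 4*o²)
(-161710 + ((-77245 + U(175)) - 106533)) + 139433 = (-161710 + ((-77245 + 4*175²) - 106533)) + 139433 = (-161710 + ((-77245 + 4*30625) - 106533)) + 139433 = (-161710 + ((-77245 + 122500) - 106533)) + 139433 = (-161710 + (45255 - 106533)) + 139433 = (-161710 - 61278) + 139433 = -222988 + 139433 = -83555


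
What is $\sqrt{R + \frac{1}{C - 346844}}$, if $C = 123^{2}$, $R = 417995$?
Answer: $\frac{4 \sqrt{2874625841094510}}{331715} \approx 646.53$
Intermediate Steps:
$C = 15129$
$\sqrt{R + \frac{1}{C - 346844}} = \sqrt{417995 + \frac{1}{15129 - 346844}} = \sqrt{417995 + \frac{1}{-331715}} = \sqrt{417995 - \frac{1}{331715}} = \sqrt{\frac{138655211424}{331715}} = \frac{4 \sqrt{2874625841094510}}{331715}$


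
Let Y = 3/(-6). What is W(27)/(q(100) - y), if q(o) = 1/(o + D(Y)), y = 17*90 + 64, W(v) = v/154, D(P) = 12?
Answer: -72/654599 ≈ -0.00010999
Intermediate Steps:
Y = -½ (Y = 3*(-⅙) = -½ ≈ -0.50000)
W(v) = v/154 (W(v) = v*(1/154) = v/154)
y = 1594 (y = 1530 + 64 = 1594)
q(o) = 1/(12 + o) (q(o) = 1/(o + 12) = 1/(12 + o))
W(27)/(q(100) - y) = ((1/154)*27)/(1/(12 + 100) - 1*1594) = 27/(154*(1/112 - 1594)) = 27/(154*(-178527/112)) = (27/154)*(-112/178527) = -72/654599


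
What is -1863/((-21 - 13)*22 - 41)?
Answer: 621/263 ≈ 2.3612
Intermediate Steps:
-1863/((-21 - 13)*22 - 41) = -1863/(-34*22 - 41) = -1863/(-748 - 41) = -1863/(-789) = -1863*(-1/789) = 621/263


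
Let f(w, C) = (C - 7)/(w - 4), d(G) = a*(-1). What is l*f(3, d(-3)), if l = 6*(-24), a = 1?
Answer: -1152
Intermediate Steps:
d(G) = -1 (d(G) = 1*(-1) = -1)
f(w, C) = (-7 + C)/(-4 + w)
l = -144
l*f(3, d(-3)) = -144*(-7 - 1)/(-4 + 3) = -144*(-8)/(-1) = -(-144)*(-8) = -144*8 = -1152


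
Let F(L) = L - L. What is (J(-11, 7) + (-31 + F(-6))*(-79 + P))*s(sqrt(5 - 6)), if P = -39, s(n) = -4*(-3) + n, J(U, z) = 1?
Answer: 43908 + 3659*I ≈ 43908.0 + 3659.0*I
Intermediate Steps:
s(n) = 12 + n
F(L) = 0
(J(-11, 7) + (-31 + F(-6))*(-79 + P))*s(sqrt(5 - 6)) = (1 + (-31 + 0)*(-79 - 39))*(12 + sqrt(5 - 6)) = (1 - 31*(-118))*(12 + sqrt(-1)) = (1 + 3658)*(12 + I) = 3659*(12 + I) = 43908 + 3659*I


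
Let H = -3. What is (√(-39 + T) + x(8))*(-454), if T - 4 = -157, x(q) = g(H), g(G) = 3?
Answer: -1362 - 3632*I*√3 ≈ -1362.0 - 6290.8*I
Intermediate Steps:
x(q) = 3
T = -153 (T = 4 - 157 = -153)
(√(-39 + T) + x(8))*(-454) = (√(-39 - 153) + 3)*(-454) = (√(-192) + 3)*(-454) = (8*I*√3 + 3)*(-454) = (3 + 8*I*√3)*(-454) = -1362 - 3632*I*√3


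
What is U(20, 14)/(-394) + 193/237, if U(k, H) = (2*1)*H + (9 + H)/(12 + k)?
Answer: 2215541/2988096 ≈ 0.74146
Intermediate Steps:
U(k, H) = 2*H + (9 + H)/(12 + k)
U(20, 14)/(-394) + 193/237 = ((9 + 25*14 + 2*14*20)/(12 + 20))/(-394) + 193/237 = ((9 + 350 + 560)/32)*(-1/394) + 193*(1/237) = ((1/32)*919)*(-1/394) + 193/237 = (919/32)*(-1/394) + 193/237 = -919/12608 + 193/237 = 2215541/2988096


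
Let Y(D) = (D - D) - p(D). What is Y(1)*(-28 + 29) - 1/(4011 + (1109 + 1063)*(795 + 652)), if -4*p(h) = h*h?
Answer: 3146891/12587580 ≈ 0.25000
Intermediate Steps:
p(h) = -h**2/4 (p(h) = -h*h/4 = -h**2/4)
Y(D) = D**2/4 (Y(D) = (D - D) - (-1)*D**2/4 = 0 + D**2/4 = D**2/4)
Y(1)*(-28 + 29) - 1/(4011 + (1109 + 1063)*(795 + 652)) = ((1/4)*1**2)*(-28 + 29) - 1/(4011 + (1109 + 1063)*(795 + 652)) = ((1/4)*1)*1 - 1/(4011 + 2172*1447) = (1/4)*1 - 1/(4011 + 3142884) = 1/4 - 1/3146895 = 3146891/12587580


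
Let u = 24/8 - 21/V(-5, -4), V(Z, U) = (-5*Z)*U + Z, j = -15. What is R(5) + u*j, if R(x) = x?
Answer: -43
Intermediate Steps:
V(Z, U) = Z - 5*U*Z (V(Z, U) = -5*U*Z + Z = Z - 5*U*Z)
u = 16/5 (u = 24/8 - 21*(-1/(5*(1 - 5*(-4)))) = 24*(⅛) - 21*(-1/(5*(1 + 20))) = 3 - 21/((-5*21)) = 3 - 21/(-105) = 3 - 21*(-1/105) = 3 + ⅕ = 16/5 ≈ 3.2000)
R(5) + u*j = 5 + (16/5)*(-15) = 5 - 48 = -43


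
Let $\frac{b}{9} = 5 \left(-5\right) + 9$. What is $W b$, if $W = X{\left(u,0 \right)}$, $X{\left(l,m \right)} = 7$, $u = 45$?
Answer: $-1008$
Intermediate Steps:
$b = -144$ ($b = 9 \left(5 \left(-5\right) + 9\right) = 9 \left(-25 + 9\right) = 9 \left(-16\right) = -144$)
$W = 7$
$W b = 7 \left(-144\right) = -1008$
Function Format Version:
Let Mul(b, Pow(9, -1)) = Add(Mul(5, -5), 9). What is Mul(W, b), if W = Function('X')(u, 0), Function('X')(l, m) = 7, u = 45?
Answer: -1008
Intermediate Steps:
b = -144 (b = Mul(9, Add(Mul(5, -5), 9)) = Mul(9, Add(-25, 9)) = Mul(9, -16) = -144)
W = 7
Mul(W, b) = Mul(7, -144) = -1008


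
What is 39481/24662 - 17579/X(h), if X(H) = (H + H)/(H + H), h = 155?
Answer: -433493817/24662 ≈ -17577.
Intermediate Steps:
X(H) = 1 (X(H) = (2*H)/((2*H)) = (2*H)*(1/(2*H)) = 1)
39481/24662 - 17579/X(h) = 39481/24662 - 17579/1 = 39481*(1/24662) - 17579*1 = 39481/24662 - 17579 = -433493817/24662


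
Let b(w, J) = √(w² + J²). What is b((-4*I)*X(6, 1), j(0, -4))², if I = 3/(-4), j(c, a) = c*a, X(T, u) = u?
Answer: 9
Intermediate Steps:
j(c, a) = a*c
I = -¾ (I = 3*(-¼) = -¾ ≈ -0.75000)
b(w, J) = √(J² + w²)
b((-4*I)*X(6, 1), j(0, -4))² = (√((-4*0)² + (-4*(-¾)*1)²))² = (√(0² + (3*1)²))² = (√(0 + 3²))² = (√(0 + 9))² = (√9)² = 3² = 9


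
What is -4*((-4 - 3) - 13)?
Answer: 80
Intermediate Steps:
-4*((-4 - 3) - 13) = -4*(-7 - 13) = -4*(-20) = 80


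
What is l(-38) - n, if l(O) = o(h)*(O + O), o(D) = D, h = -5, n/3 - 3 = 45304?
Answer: -135541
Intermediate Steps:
n = 135921 (n = 9 + 3*45304 = 9 + 135912 = 135921)
l(O) = -10*O (l(O) = -5*(O + O) = -10*O)
l(-38) - n = -10*(-38) - 1*135921 = 380 - 135921 = -135541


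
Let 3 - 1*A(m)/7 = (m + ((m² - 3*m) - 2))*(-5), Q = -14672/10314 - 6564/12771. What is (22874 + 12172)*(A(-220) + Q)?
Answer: 492006723703162/8213 ≈ 5.9906e+10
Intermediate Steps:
Q = -4723652/2439261 (Q = -14672*1/10314 - 6564*1/12771 = -7336/5157 - 2188/4257 = -4723652/2439261 ≈ -1.9365)
A(m) = -49 - 70*m + 35*m² (A(m) = 21 - 7*(m + ((m² - 3*m) - 2))*(-5) = 21 - 7*(m + (-2 + m² - 3*m))*(-5) = 21 - 7*(-2 + m² - 2*m)*(-5) = 21 - 7*(10 - 5*m² + 10*m) = 21 + (-70 - 70*m + 35*m²) = -49 - 70*m + 35*m²)
(22874 + 12172)*(A(-220) + Q) = (22874 + 12172)*((-49 - 70*(-220) + 35*(-220)²) - 4723652/2439261) = 35046*((-49 + 15400 + 35*48400) - 4723652/2439261) = 35046*((-49 + 15400 + 1694000) - 4723652/2439261) = 35046*(1709351 - 4723652/2439261) = 35046*(4169548505959/2439261) = 492006723703162/8213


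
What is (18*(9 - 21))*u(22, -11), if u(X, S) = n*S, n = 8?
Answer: 19008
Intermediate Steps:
u(X, S) = 8*S
(18*(9 - 21))*u(22, -11) = (18*(9 - 21))*(8*(-11)) = (18*(-12))*(-88) = -216*(-88) = 19008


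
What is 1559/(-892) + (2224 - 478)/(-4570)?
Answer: -4341031/2038220 ≈ -2.1298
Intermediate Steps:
1559/(-892) + (2224 - 478)/(-4570) = 1559*(-1/892) + 1746*(-1/4570) = -1559/892 - 873/2285 = -4341031/2038220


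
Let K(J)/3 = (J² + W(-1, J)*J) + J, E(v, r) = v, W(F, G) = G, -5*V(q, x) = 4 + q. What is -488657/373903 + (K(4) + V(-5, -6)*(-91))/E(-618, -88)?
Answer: -1677832577/1155360270 ≈ -1.4522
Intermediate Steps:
V(q, x) = -⅘ - q/5 (V(q, x) = -(4 + q)/5 = -⅘ - q/5)
K(J) = 3*J + 6*J² (K(J) = 3*((J² + J*J) + J) = 3*((J² + J²) + J) = 3*(2*J² + J) = 3*(J + 2*J²) = 3*J + 6*J²)
-488657/373903 + (K(4) + V(-5, -6)*(-91))/E(-618, -88) = -488657/373903 + (3*4*(1 + 2*4) + (-⅘ - ⅕*(-5))*(-91))/(-618) = -488657*1/373903 + (3*4*(1 + 8) + (-⅘ + 1)*(-91))*(-1/618) = -488657/373903 + (3*4*9 + (⅕)*(-91))*(-1/618) = -488657/373903 + (108 - 91/5)*(-1/618) = -488657/373903 + (449/5)*(-1/618) = -488657/373903 - 449/3090 = -1677832577/1155360270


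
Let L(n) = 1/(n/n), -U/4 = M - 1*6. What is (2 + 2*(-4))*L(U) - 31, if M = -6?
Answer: -37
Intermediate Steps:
U = 48 (U = -4*(-6 - 1*6) = -4*(-6 - 6) = -4*(-12) = 48)
L(n) = 1 (L(n) = 1/1 = 1)
(2 + 2*(-4))*L(U) - 31 = (2 + 2*(-4))*1 - 31 = (2 - 8)*1 - 31 = -6*1 - 31 = -6 - 31 = -37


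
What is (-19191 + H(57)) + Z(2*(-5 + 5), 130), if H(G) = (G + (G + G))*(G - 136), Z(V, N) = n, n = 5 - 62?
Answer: -32757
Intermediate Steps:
n = -57
Z(V, N) = -57
H(G) = 3*G*(-136 + G) (H(G) = (G + 2*G)*(-136 + G) = (3*G)*(-136 + G) = 3*G*(-136 + G))
(-19191 + H(57)) + Z(2*(-5 + 5), 130) = (-19191 + 3*57*(-136 + 57)) - 57 = (-19191 + 3*57*(-79)) - 57 = (-19191 - 13509) - 57 = -32700 - 57 = -32757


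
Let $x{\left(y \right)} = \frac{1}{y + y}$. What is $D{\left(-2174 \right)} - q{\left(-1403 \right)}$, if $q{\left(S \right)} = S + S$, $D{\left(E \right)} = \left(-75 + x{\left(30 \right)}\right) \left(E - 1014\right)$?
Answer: $\frac{3627793}{15} \approx 2.4185 \cdot 10^{5}$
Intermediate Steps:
$x{\left(y \right)} = \frac{1}{2 y}$
$D{\left(E \right)} = \frac{760331}{10} - \frac{4499 E}{60}$ ($D{\left(E \right)} = \left(-75 + \frac{1}{2 \cdot 30}\right) \left(E - 1014\right) = \left(-75 + \frac{1}{2} \cdot \frac{1}{30}\right) \left(-1014 + E\right) = \left(-75 + \frac{1}{60}\right) \left(-1014 + E\right) = - \frac{4499 \left(-1014 + E\right)}{60} = \frac{760331}{10} - \frac{4499 E}{60}$)
$q{\left(S \right)} = 2 S$
$D{\left(-2174 \right)} - q{\left(-1403 \right)} = \left(\frac{760331}{10} - - \frac{4890413}{30}\right) - 2 \left(-1403\right) = \left(\frac{760331}{10} + \frac{4890413}{30}\right) - -2806 = \frac{3585703}{15} + 2806 = \frac{3627793}{15}$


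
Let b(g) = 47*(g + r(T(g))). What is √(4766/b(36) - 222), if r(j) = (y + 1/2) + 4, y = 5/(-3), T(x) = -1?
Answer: I*√26310062226/10951 ≈ 14.812*I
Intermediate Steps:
y = -5/3 (y = 5*(-⅓) = -5/3 ≈ -1.6667)
r(j) = 17/6 (r(j) = (-5/3 + 1/2) + 4 = (-5/3 + ½) + 4 = -7/6 + 4 = 17/6)
b(g) = 799/6 + 47*g (b(g) = 47*(g + 17/6) = 47*(17/6 + g) = 799/6 + 47*g)
√(4766/b(36) - 222) = √(4766/(799/6 + 47*36) - 222) = √(4766/(799/6 + 1692) - 222) = √(4766/(10951/6) - 222) = √(4766*(6/10951) - 222) = √(28596/10951 - 222) = √(-2402526/10951) = I*√26310062226/10951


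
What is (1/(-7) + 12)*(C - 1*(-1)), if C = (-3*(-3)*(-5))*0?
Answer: 83/7 ≈ 11.857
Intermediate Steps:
C = 0 (C = (9*(-5))*0 = -45*0 = 0)
(1/(-7) + 12)*(C - 1*(-1)) = (1/(-7) + 12)*(0 - 1*(-1)) = (-1/7 + 12)*(0 + 1) = (83/7)*1 = 83/7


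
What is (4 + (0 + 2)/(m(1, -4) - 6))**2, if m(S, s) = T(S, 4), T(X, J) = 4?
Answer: 9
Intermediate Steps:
m(S, s) = 4
(4 + (0 + 2)/(m(1, -4) - 6))**2 = (4 + (0 + 2)/(4 - 6))**2 = (4 + 2/(-2))**2 = (4 + 2*(-1/2))**2 = (4 - 1)**2 = 3**2 = 9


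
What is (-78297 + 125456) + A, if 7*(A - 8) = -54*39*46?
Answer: 233293/7 ≈ 33328.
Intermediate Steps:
A = -96820/7 (A = 8 + (-54*39*46)/7 = 8 + (-2106*46)/7 = 8 + (1/7)*(-96876) = 8 - 96876/7 = -96820/7 ≈ -13831.)
(-78297 + 125456) + A = (-78297 + 125456) - 96820/7 = 47159 - 96820/7 = 233293/7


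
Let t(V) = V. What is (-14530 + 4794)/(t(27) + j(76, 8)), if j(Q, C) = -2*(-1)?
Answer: -9736/29 ≈ -335.72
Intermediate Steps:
j(Q, C) = 2
(-14530 + 4794)/(t(27) + j(76, 8)) = (-14530 + 4794)/(27 + 2) = -9736/29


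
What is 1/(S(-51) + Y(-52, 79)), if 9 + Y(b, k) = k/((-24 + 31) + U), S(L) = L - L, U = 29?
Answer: -36/245 ≈ -0.14694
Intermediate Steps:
S(L) = 0
Y(b, k) = -9 + k/36 (Y(b, k) = -9 + k/((-24 + 31) + 29) = -9 + k/(7 + 29) = -9 + k/36)
1/(S(-51) + Y(-52, 79)) = 1/(0 + (-9 + (1/36)*79)) = 1/(0 + (-9 + 79/36)) = 1/(0 - 245/36) = 1/(-245/36) = -36/245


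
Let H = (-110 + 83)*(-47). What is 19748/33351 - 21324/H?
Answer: -76235168/4702491 ≈ -16.212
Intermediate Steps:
H = 1269 (H = -27*(-47) = 1269)
19748/33351 - 21324/H = 19748/33351 - 21324/1269 = 19748*(1/33351) - 21324*1/1269 = 19748/33351 - 7108/423 = -76235168/4702491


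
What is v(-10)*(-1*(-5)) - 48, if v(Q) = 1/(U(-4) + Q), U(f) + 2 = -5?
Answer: -821/17 ≈ -48.294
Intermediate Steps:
U(f) = -7 (U(f) = -2 - 5 = -7)
v(Q) = 1/(-7 + Q)
v(-10)*(-1*(-5)) - 48 = (-1*(-5))/(-7 - 10) - 48 = 5/(-17) - 48 = -1/17*5 - 48 = -5/17 - 48 = -821/17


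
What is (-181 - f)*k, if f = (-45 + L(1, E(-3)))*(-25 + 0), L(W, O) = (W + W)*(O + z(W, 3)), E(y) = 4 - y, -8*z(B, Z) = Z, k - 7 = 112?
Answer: -463981/4 ≈ -1.1600e+5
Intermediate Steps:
k = 119 (k = 7 + 112 = 119)
z(B, Z) = -Z/8
L(W, O) = 2*W*(-3/8 + O) (L(W, O) = (W + W)*(O - ⅛*3) = (2*W)*(O - 3/8) = (2*W)*(-3/8 + O) = 2*W*(-3/8 + O))
f = 3175/4 (f = (-45 + (¼)*1*(-3 + 8*(4 - 1*(-3))))*(-25 + 0) = (-45 + (¼)*1*(-3 + 8*(4 + 3)))*(-25) = (-45 + (¼)*1*(-3 + 8*7))*(-25) = (-45 + (¼)*1*(-3 + 56))*(-25) = (-45 + (¼)*1*53)*(-25) = (-45 + 53/4)*(-25) = -127/4*(-25) = 3175/4 ≈ 793.75)
(-181 - f)*k = (-181 - 1*3175/4)*119 = (-181 - 3175/4)*119 = -3899/4*119 = -463981/4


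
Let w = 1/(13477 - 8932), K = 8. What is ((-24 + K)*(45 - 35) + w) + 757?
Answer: 2713366/4545 ≈ 597.00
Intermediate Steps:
w = 1/4545 ≈ 0.00022002
((-24 + K)*(45 - 35) + w) + 757 = ((-24 + 8)*(45 - 35) + 1/4545) + 757 = (-16*10 + 1/4545) + 757 = (-160 + 1/4545) + 757 = -727199/4545 + 757 = 2713366/4545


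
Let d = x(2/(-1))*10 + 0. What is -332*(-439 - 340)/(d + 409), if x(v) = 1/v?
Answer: 64657/101 ≈ 640.17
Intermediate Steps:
d = -5 (d = 10/(2/(-1)) + 0 = 10/(2*(-1)) + 0 = 10/(-2) + 0 = -½*10 + 0 = -5 + 0 = -5)
-332*(-439 - 340)/(d + 409) = -332*(-439 - 340)/(-5 + 409) = -(-258628)/404 = -332*(-779/404) = 64657/101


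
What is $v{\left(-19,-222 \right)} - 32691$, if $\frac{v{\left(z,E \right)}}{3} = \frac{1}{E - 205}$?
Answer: $- \frac{13959060}{427} \approx -32691.0$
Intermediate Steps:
$v{\left(z,E \right)} = \frac{3}{-205 + E}$ ($v{\left(z,E \right)} = \frac{3}{E - 205} = \frac{3}{-205 + E}$)
$v{\left(-19,-222 \right)} - 32691 = \frac{3}{-205 - 222} - 32691 = \frac{3}{-427} - 32691 = 3 \left(- \frac{1}{427}\right) - 32691 = - \frac{3}{427} - 32691 = - \frac{13959060}{427}$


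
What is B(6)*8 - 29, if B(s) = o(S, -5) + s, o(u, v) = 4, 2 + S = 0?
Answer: 51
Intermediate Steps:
S = -2 (S = -2 + 0 = -2)
B(s) = 4 + s
B(6)*8 - 29 = (4 + 6)*8 - 29 = 10*8 - 29 = 80 - 29 = 51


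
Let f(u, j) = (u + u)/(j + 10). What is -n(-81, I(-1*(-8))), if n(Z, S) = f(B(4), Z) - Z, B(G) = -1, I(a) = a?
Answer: -5753/71 ≈ -81.028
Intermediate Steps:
f(u, j) = 2*u/(10 + j) (f(u, j) = (2*u)/(10 + j) = 2*u/(10 + j))
n(Z, S) = -Z - 2/(10 + Z) (n(Z, S) = 2*(-1)/(10 + Z) - Z = -2/(10 + Z) - Z = -Z - 2/(10 + Z))
-n(-81, I(-1*(-8))) = -(-2 - 1*(-81)*(10 - 81))/(10 - 81) = -(-2 - 1*(-81)*(-71))/(-71) = -(-1)*(-2 - 5751)/71 = -(-1)*(-5753)/71 = -1*5753/71 = -5753/71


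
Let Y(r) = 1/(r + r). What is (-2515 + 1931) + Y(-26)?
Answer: -30369/52 ≈ -584.02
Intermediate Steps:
Y(r) = 1/(2*r)
(-2515 + 1931) + Y(-26) = (-2515 + 1931) + (½)/(-26) = -584 + (½)*(-1/26) = -584 - 1/52 = -30369/52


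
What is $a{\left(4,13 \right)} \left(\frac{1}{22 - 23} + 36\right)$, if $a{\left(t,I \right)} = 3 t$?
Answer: $420$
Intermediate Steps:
$a{\left(4,13 \right)} \left(\frac{1}{22 - 23} + 36\right) = 3 \cdot 4 \left(\frac{1}{22 - 23} + 36\right) = 12 \left(\frac{1}{-1} + 36\right) = 12 \left(-1 + 36\right) = 12 \cdot 35 = 420$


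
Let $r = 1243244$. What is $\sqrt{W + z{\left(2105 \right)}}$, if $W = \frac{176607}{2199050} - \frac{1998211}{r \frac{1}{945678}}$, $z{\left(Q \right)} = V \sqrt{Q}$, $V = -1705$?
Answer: $\frac{\sqrt{-7100537178540378527583973134 - 7965028841736752917602625 \sqrt{2105}}}{68348892955} \approx 1264.2 i$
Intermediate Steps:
$z{\left(Q \right)} = - 1705 \sqrt{Q}$
$W = - \frac{519433224998631474}{341744464775}$ ($W = \frac{176607}{2199050} - \frac{1998211}{1243244 \cdot \frac{1}{945678}} = 176607 \cdot \frac{1}{2199050} - \frac{1998211}{1243244 \cdot \frac{1}{945678}} = \frac{176607}{2199050} - \frac{1998211}{\frac{621622}{472839}} = \frac{176607}{2199050} - \frac{944832091029}{621622} = - \frac{519433224998631474}{341744464775} \approx -1.5199 \cdot 10^{6}$)
$\sqrt{W + z{\left(2105 \right)}} = \sqrt{- \frac{519433224998631474}{341744464775} - 1705 \sqrt{2105}}$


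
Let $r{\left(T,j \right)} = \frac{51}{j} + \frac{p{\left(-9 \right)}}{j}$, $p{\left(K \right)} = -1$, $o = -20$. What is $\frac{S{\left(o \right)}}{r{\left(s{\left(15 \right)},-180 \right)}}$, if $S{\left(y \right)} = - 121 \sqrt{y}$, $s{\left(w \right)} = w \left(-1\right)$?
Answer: $\frac{4356 i \sqrt{5}}{5} \approx 1948.1 i$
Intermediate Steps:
$s{\left(w \right)} = - w$
$r{\left(T,j \right)} = \frac{50}{j}$ ($r{\left(T,j \right)} = \frac{51}{j} - \frac{1}{j} = \frac{50}{j}$)
$\frac{S{\left(o \right)}}{r{\left(s{\left(15 \right)},-180 \right)}} = \frac{\left(-121\right) \sqrt{-20}}{50 \frac{1}{-180}} = \frac{\left(-121\right) 2 i \sqrt{5}}{50 \left(- \frac{1}{180}\right)} = \frac{\left(-242\right) i \sqrt{5}}{- \frac{5}{18}} = - 242 i \sqrt{5} \left(- \frac{18}{5}\right) = \frac{4356 i \sqrt{5}}{5}$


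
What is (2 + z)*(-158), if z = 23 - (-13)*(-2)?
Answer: 158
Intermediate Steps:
z = -3 (z = 23 - 1*26 = 23 - 26 = -3)
(2 + z)*(-158) = (2 - 3)*(-158) = -1*(-158) = 158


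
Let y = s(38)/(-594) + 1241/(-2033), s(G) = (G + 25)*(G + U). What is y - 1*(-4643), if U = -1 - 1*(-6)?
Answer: 622294615/134178 ≈ 4637.8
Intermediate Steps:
U = 5 (U = -1 + 6 = 5)
s(G) = (5 + G)*(25 + G) (s(G) = (G + 25)*(G + 5) = (25 + G)*(5 + G) = (5 + G)*(25 + G))
y = -693839/134178 (y = (125 + 38² + 30*38)/(-594) + 1241/(-2033) = (125 + 1444 + 1140)*(-1/594) + 1241*(-1/2033) = 2709*(-1/594) - 1241/2033 = -301/66 - 1241/2033 = -693839/134178 ≈ -5.1710)
y - 1*(-4643) = -693839/134178 - 1*(-4643) = -693839/134178 + 4643 = 622294615/134178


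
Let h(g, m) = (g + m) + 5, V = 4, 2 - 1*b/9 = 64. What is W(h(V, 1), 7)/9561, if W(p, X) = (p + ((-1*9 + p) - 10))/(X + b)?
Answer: -1/5268111 ≈ -1.8982e-7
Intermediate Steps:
b = -558 (b = 18 - 9*64 = 18 - 576 = -558)
h(g, m) = 5 + g + m
W(p, X) = (-19 + 2*p)/(-558 + X) (W(p, X) = (p + ((-1*9 + p) - 10))/(X - 558) = (p + ((-9 + p) - 10))/(-558 + X) = (p + (-19 + p))/(-558 + X) = (-19 + 2*p)/(-558 + X))
W(h(V, 1), 7)/9561 = ((-19 + 2*(5 + 4 + 1))/(-558 + 7))/9561 = ((-19 + 2*10)/(-551))*(1/9561) = -(-19 + 20)/551*(1/9561) = -1/551*1*(1/9561) = -1/551*1/9561 = -1/5268111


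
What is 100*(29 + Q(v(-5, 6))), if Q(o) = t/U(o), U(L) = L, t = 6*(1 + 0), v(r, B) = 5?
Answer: 3020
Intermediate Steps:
t = 6 (t = 6*1 = 6)
Q(o) = 6/o
100*(29 + Q(v(-5, 6))) = 100*(29 + 6/5) = 100*(151/5) = 3020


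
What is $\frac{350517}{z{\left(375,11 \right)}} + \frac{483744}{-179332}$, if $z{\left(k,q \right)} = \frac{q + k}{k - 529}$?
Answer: $- \frac{1210057447545}{8652769} \approx -1.3985 \cdot 10^{5}$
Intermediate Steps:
$z{\left(k,q \right)} = \frac{k + q}{-529 + k}$
$\frac{350517}{z{\left(375,11 \right)}} + \frac{483744}{-179332} = \frac{350517}{\frac{1}{-529 + 375} \left(375 + 11\right)} + \frac{483744}{-179332} = \frac{350517}{\frac{1}{-154} \cdot 386} + 483744 \left(- \frac{1}{179332}\right) = \frac{350517}{\left(- \frac{1}{154}\right) 386} - \frac{120936}{44833} = \frac{350517}{- \frac{193}{77}} - \frac{120936}{44833} = 350517 \left(- \frac{77}{193}\right) - \frac{120936}{44833} = - \frac{26989809}{193} - \frac{120936}{44833} = - \frac{1210057447545}{8652769}$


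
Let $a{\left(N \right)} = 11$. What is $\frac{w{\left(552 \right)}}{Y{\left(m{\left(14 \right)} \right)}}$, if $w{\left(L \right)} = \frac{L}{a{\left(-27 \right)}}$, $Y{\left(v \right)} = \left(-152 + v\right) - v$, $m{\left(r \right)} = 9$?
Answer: $- \frac{69}{209} \approx -0.33014$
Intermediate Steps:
$Y{\left(v \right)} = -152$
$w{\left(L \right)} = \frac{L}{11}$
$\frac{w{\left(552 \right)}}{Y{\left(m{\left(14 \right)} \right)}} = \frac{\frac{1}{11} \cdot 552}{-152} = \frac{552}{11} \left(- \frac{1}{152}\right) = - \frac{69}{209}$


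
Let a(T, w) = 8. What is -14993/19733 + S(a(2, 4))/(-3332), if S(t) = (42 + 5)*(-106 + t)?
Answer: 417689/670922 ≈ 0.62256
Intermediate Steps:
S(t) = -4982 + 47*t (S(t) = 47*(-106 + t) = -4982 + 47*t)
-14993/19733 + S(a(2, 4))/(-3332) = -14993/19733 + (-4982 + 47*8)/(-3332) = -14993*1/19733 + (-4982 + 376)*(-1/3332) = -14993/19733 - 4606*(-1/3332) = -14993/19733 + 47/34 = 417689/670922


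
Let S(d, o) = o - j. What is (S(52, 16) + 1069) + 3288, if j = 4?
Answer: 4369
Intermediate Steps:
S(d, o) = -4 + o (S(d, o) = o - 1*4 = o - 4 = -4 + o)
(S(52, 16) + 1069) + 3288 = ((-4 + 16) + 1069) + 3288 = (12 + 1069) + 3288 = 1081 + 3288 = 4369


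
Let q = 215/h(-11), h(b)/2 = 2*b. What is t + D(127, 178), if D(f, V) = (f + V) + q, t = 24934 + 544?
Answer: 1134237/44 ≈ 25778.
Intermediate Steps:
t = 25478
h(b) = 4*b (h(b) = 2*(2*b) = 4*b)
q = -215/44 (q = 215/((4*(-11))) = 215/(-44) = 215*(-1/44) = -215/44 ≈ -4.8864)
D(f, V) = -215/44 + V + f (D(f, V) = (f + V) - 215/44 = (V + f) - 215/44 = -215/44 + V + f)
t + D(127, 178) = 25478 + (-215/44 + 178 + 127) = 25478 + 13205/44 = 1134237/44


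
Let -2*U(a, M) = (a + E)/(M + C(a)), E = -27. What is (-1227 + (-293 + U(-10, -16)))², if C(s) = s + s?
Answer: 11985213529/5184 ≈ 2.3120e+6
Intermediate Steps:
C(s) = 2*s
U(a, M) = -(-27 + a)/(2*(M + 2*a)) (U(a, M) = -(a - 27)/(2*(M + 2*a)) = -(-27 + a)/(2*(M + 2*a)))
(-1227 + (-293 + U(-10, -16)))² = (-1227 + (-293 + (27 - 1*(-10))/(2*(-16 + 2*(-10)))))² = (-1227 + (-293 + (27 + 10)/(2*(-16 - 20))))² = (-1227 + (-293 + (½)*37/(-36)))² = (-1227 + (-293 + (½)*(-1/36)*37))² = (-1227 + (-293 - 37/72))² = (-1227 - 21133/72)² = (-109477/72)² = 11985213529/5184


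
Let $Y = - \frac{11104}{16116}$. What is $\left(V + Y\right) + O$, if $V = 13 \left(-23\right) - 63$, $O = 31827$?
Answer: $\frac{126769709}{4029} \approx 31464.0$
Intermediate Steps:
$Y = - \frac{2776}{4029}$ ($Y = \left(-11104\right) \frac{1}{16116} = - \frac{2776}{4029} \approx -0.689$)
$V = -362$ ($V = -299 - 63 = -362$)
$\left(V + Y\right) + O = \left(-362 - \frac{2776}{4029}\right) + 31827 = - \frac{1461274}{4029} + 31827 = \frac{126769709}{4029}$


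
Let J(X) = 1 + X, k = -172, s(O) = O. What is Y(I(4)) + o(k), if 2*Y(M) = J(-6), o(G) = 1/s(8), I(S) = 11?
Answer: -19/8 ≈ -2.3750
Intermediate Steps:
o(G) = ⅛ (o(G) = 1/8 = ⅛)
Y(M) = -5/2 (Y(M) = (1 - 6)/2 = (½)*(-5) = -5/2)
Y(I(4)) + o(k) = -5/2 + ⅛ = -19/8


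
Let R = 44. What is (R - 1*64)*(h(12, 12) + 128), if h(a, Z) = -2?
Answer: -2520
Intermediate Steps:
(R - 1*64)*(h(12, 12) + 128) = (44 - 1*64)*(-2 + 128) = (44 - 64)*126 = -20*126 = -2520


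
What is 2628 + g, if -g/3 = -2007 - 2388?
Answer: 15813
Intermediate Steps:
g = 13185 (g = -3*(-2007 - 2388) = -3*(-4395) = 13185)
2628 + g = 2628 + 13185 = 15813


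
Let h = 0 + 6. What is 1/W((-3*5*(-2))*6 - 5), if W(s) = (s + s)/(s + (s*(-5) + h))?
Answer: -347/175 ≈ -1.9829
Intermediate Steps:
h = 6
W(s) = 2*s/(6 - 4*s) (W(s) = (s + s)/(s + (s*(-5) + 6)) = (2*s)/(s + (-5*s + 6)) = (2*s)/(s + (6 - 5*s)) = (2*s)/(6 - 4*s) = 2*s/(6 - 4*s))
1/W((-3*5*(-2))*6 - 5) = 1/(-((-3*5*(-2))*6 - 5)/(-3 + 2*((-3*5*(-2))*6 - 5))) = 1/(-(-15*(-2)*6 - 5)/(-3 + 2*(-15*(-2)*6 - 5))) = 1/(-(30*6 - 5)/(-3 + 2*(30*6 - 5))) = 1/(-(180 - 5)/(-3 + 2*(180 - 5))) = 1/(-1*175/(-3 + 2*175)) = 1/(-1*175/(-3 + 350)) = 1/(-1*175/347) = 1/(-1*175*1/347) = 1/(-175/347) = -347/175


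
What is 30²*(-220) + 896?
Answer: -197104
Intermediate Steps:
30²*(-220) + 896 = 900*(-220) + 896 = -198000 + 896 = -197104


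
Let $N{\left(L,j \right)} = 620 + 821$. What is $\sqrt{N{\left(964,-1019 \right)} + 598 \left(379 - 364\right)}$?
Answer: $\sqrt{10411} \approx 102.03$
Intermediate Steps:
$N{\left(L,j \right)} = 1441$
$\sqrt{N{\left(964,-1019 \right)} + 598 \left(379 - 364\right)} = \sqrt{1441 + 598 \left(379 - 364\right)} = \sqrt{1441 + 598 \cdot 15} = \sqrt{1441 + 8970} = \sqrt{10411}$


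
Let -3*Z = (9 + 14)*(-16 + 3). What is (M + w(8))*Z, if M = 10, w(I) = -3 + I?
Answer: 1495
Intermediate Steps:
Z = 299/3 (Z = -(9 + 14)*(-16 + 3)/3 = -23*(-13)/3 = -⅓*(-299) = 299/3 ≈ 99.667)
(M + w(8))*Z = (10 + (-3 + 8))*(299/3) = (10 + 5)*(299/3) = 15*(299/3) = 1495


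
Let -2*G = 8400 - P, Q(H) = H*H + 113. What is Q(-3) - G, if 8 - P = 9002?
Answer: 8819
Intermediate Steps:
P = -8994 (P = 8 - 1*9002 = 8 - 9002 = -8994)
Q(H) = 113 + H² (Q(H) = H² + 113 = 113 + H²)
G = -8697 (G = -(8400 - 1*(-8994))/2 = -(8400 + 8994)/2 = -½*17394 = -8697)
Q(-3) - G = (113 + (-3)²) - 1*(-8697) = (113 + 9) + 8697 = 122 + 8697 = 8819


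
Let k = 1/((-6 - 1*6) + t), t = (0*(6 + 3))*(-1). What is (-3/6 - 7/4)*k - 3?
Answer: -45/16 ≈ -2.8125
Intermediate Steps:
t = 0 (t = (0*9)*(-1) = 0*(-1) = 0)
k = -1/12 (k = 1/((-6 - 1*6) + 0) = 1/((-6 - 6) + 0) = 1/(-12 + 0) = 1/(-12) = -1/12 ≈ -0.083333)
(-3/6 - 7/4)*k - 3 = (-3/6 - 7/4)*(-1/12) - 3 = (-3*1/6 - 7*1/4)*(-1/12) - 3 = (-1/2 - 7/4)*(-1/12) - 3 = -9/4*(-1/12) - 3 = 3/16 - 3 = -45/16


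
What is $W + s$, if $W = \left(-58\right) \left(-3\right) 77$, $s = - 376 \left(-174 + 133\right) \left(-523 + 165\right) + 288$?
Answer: $-5505242$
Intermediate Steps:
$s = -5518640$ ($s = - 376 \left(\left(-41\right) \left(-358\right)\right) + 288 = \left(-376\right) 14678 + 288 = -5518928 + 288 = -5518640$)
$W = 13398$ ($W = 174 \cdot 77 = 13398$)
$W + s = 13398 - 5518640 = -5505242$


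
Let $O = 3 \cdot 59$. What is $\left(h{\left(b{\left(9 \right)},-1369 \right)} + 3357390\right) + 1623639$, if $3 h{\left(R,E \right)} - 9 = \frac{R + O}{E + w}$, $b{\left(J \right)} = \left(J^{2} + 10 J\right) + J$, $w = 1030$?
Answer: $\frac{1688569729}{339} \approx 4.981 \cdot 10^{6}$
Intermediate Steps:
$O = 177$
$b{\left(J \right)} = J^{2} + 11 J$
$h{\left(R,E \right)} = 3 + \frac{177 + R}{3 \left(1030 + E\right)}$ ($h{\left(R,E \right)} = 3 + \frac{\left(R + 177\right) \frac{1}{E + 1030}}{3} = 3 + \frac{\left(177 + R\right) \frac{1}{1030 + E}}{3} = 3 + \frac{\frac{1}{1030 + E} \left(177 + R\right)}{3} = 3 + \frac{177 + R}{3 \left(1030 + E\right)}$)
$\left(h{\left(b{\left(9 \right)},-1369 \right)} + 3357390\right) + 1623639 = \left(\frac{9447 + 9 \left(11 + 9\right) + 9 \left(-1369\right)}{3 \left(1030 - 1369\right)} + 3357390\right) + 1623639 = \left(\frac{9447 + 9 \cdot 20 - 12321}{3 \left(-339\right)} + 3357390\right) + 1623639 = \left(\frac{1}{3} \left(- \frac{1}{339}\right) \left(9447 + 180 - 12321\right) + 3357390\right) + 1623639 = \left(\frac{1}{3} \left(- \frac{1}{339}\right) \left(-2694\right) + 3357390\right) + 1623639 = \left(\frac{898}{339} + 3357390\right) + 1623639 = \frac{1138156108}{339} + 1623639 = \frac{1688569729}{339}$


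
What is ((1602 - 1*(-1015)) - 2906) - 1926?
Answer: -2215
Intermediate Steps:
((1602 - 1*(-1015)) - 2906) - 1926 = ((1602 + 1015) - 2906) - 1926 = (2617 - 2906) - 1926 = -289 - 1926 = -2215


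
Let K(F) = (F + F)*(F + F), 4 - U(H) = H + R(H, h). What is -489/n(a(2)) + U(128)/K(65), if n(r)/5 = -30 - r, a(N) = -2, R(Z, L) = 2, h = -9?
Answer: 412323/118300 ≈ 3.4854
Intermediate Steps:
n(r) = -150 - 5*r (n(r) = 5*(-30 - r) = -150 - 5*r)
U(H) = 2 - H (U(H) = 4 - (H + 2) = 4 - (2 + H) = 4 + (-2 - H) = 2 - H)
K(F) = 4*F² (K(F) = (2*F)*(2*F) = 4*F²)
-489/n(a(2)) + U(128)/K(65) = -489/(-150 - 5*(-2)) + (2 - 1*128)/((4*65²)) = -489/(-150 + 10) + (2 - 128)/((4*4225)) = -489/(-140) - 126/16900 = -489*(-1/140) - 126*1/16900 = 489/140 - 63/8450 = 412323/118300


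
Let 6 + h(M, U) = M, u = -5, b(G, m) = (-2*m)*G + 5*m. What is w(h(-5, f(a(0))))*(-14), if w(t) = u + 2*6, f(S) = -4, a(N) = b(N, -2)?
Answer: -98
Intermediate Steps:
b(G, m) = 5*m - 2*G*m (b(G, m) = -2*G*m + 5*m = 5*m - 2*G*m)
a(N) = -10 + 4*N (a(N) = -2*(5 - 2*N) = -10 + 4*N)
h(M, U) = -6 + M
w(t) = 7 (w(t) = -5 + 2*6 = -5 + 12 = 7)
w(h(-5, f(a(0))))*(-14) = 7*(-14) = -98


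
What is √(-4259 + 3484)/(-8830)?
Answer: -I*√31/1766 ≈ -0.0031528*I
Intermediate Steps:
√(-4259 + 3484)/(-8830) = √(-775)*(-1/8830) = (5*I*√31)*(-1/8830) = -I*√31/1766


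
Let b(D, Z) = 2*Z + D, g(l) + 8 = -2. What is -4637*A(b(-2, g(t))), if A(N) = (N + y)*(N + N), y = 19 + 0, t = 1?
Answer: -612084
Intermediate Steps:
y = 19
g(l) = -10 (g(l) = -8 - 2 = -10)
b(D, Z) = D + 2*Z
A(N) = 2*N*(19 + N) (A(N) = (N + 19)*(N + N) = (19 + N)*(2*N) = 2*N*(19 + N))
-4637*A(b(-2, g(t))) = -9274*(-2 + 2*(-10))*(19 + (-2 + 2*(-10))) = -9274*(-2 - 20)*(19 + (-2 - 20)) = -9274*(-22)*(19 - 22) = -9274*(-22)*(-3) = -4637*132 = -612084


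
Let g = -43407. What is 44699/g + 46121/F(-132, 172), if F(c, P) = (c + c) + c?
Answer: -224408339/1909908 ≈ -117.50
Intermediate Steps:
F(c, P) = 3*c (F(c, P) = 2*c + c = 3*c)
44699/g + 46121/F(-132, 172) = 44699/(-43407) + 46121/((3*(-132))) = 44699*(-1/43407) + 46121/(-396) = -44699/43407 + 46121*(-1/396) = -44699/43407 - 46121/396 = -224408339/1909908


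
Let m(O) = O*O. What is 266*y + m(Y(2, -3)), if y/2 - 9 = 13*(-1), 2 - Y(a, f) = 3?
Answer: -2127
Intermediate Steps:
Y(a, f) = -1 (Y(a, f) = 2 - 1*3 = 2 - 3 = -1)
y = -8 (y = 18 + 2*(13*(-1)) = 18 + 2*(-13) = 18 - 26 = -8)
m(O) = O**2
266*y + m(Y(2, -3)) = 266*(-8) + (-1)**2 = -2128 + 1 = -2127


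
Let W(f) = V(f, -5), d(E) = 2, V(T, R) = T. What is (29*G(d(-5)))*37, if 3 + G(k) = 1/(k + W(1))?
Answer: -8584/3 ≈ -2861.3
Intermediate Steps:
W(f) = f
G(k) = -3 + 1/(1 + k) (G(k) = -3 + 1/(k + 1) = -3 + 1/(1 + k))
(29*G(d(-5)))*37 = (29*((-2 - 3*2)/(1 + 2)))*37 = (29*((-2 - 6)/3))*37 = (29*((⅓)*(-8)))*37 = (29*(-8/3))*37 = -232/3*37 = -8584/3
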